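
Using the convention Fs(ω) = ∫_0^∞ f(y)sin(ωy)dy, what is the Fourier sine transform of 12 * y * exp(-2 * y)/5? 48 * ω/(5 * (ω^2 + 4)^2)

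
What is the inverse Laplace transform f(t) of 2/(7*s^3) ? t^2/7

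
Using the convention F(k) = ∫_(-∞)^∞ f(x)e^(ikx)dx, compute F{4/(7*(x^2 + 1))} 4*pi*exp(-Abs(k))/7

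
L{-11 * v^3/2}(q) -33/q^4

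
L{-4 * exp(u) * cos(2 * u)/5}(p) 4 * (1 - p)/(5 * ((p - 1)^2+4))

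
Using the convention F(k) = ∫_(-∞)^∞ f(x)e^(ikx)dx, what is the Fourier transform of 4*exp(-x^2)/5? 4*sqrt(pi)*exp(-k^2/4)/5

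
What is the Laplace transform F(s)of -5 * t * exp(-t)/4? -5/(4 * (s + 1)^2)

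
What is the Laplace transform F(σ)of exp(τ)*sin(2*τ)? 2/((σ - 1)^2 + 4)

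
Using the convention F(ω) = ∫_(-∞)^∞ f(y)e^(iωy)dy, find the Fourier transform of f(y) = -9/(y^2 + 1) -9*pi*exp(-Abs(ω))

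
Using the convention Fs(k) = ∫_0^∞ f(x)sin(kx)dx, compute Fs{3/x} 3*pi/2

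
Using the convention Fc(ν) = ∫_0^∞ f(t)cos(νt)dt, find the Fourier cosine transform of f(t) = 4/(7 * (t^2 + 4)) pi * exp(-2 * ν)/7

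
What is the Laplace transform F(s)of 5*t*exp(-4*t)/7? 5/(7*(s+4)^2)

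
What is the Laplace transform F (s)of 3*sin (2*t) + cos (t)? 6/ (s^2 + 4) + s/ (s^2 + 1)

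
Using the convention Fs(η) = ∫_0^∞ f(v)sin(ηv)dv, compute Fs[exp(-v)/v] atan(η)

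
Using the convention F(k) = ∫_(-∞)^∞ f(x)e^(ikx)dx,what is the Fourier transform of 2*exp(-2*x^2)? sqrt(2)*sqrt(pi)*exp(-k^2/8)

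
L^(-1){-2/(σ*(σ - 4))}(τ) -exp(2*τ)*sinh(2*τ)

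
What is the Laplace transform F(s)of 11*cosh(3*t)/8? 11*s/(8*(s^2 - 9))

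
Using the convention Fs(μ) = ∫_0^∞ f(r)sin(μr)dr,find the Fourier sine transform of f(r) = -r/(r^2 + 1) -pi*exp(-μ)/2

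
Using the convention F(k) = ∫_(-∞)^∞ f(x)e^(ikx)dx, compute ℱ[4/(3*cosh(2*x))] 2*pi/(3*cosh(pi*k/4))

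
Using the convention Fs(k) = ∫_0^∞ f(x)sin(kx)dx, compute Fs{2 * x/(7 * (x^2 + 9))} pi * exp(-3 * k)/7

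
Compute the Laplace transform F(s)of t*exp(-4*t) (s + 4)^(-2)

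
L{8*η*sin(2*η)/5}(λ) 32*λ/(5*(λ^2 + 4)^2)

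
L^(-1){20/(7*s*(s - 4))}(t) 10*exp(2*t)*sinh(2*t)/7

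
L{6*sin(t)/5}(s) 6/(5*(s^2 + 1))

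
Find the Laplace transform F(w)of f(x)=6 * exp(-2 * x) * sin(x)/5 6/(5 * ((w + 2)^2 + 1))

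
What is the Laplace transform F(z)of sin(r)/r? atan(1/z)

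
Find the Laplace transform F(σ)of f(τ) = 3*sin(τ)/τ 3*atan(1/σ)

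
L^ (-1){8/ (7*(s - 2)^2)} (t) 8*t*exp (2*t)/7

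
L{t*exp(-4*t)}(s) (s + 4)^(-2)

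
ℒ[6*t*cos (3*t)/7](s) 6*(s^2 - 9)/ (7*(s^2 + 9)^2)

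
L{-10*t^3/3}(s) -20/s^4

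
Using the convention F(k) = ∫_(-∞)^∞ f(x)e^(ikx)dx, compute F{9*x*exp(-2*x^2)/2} 9*sqrt(2)*I*sqrt(pi)*k*exp(-k^2/8)/16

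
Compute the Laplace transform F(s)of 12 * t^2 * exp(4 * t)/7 24/(7 * (s - 4)^3)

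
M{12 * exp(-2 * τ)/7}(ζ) 12 * gamma(ζ)/(7 * 2^ζ)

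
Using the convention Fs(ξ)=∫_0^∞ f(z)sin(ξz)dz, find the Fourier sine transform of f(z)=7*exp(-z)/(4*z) 7*atan(ξ)/4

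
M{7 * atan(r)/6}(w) -7 * pi * sec(pi * w/2)/(12 * w)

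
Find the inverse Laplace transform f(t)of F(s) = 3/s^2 3 * t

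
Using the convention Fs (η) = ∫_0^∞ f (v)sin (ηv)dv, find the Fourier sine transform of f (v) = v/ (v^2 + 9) pi * exp (-3 * η)/2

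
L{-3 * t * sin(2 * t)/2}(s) -6 * s/(s^2+4)^2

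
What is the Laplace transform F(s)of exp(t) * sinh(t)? 1/(s * (s - 2))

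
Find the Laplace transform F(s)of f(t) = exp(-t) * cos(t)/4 (s+1)/(4 * ((s+1)^2+1))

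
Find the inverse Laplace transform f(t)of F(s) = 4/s 4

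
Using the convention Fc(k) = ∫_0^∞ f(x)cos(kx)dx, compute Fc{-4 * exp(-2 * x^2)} -sqrt(2) * sqrt(pi) * exp(-k^2/8)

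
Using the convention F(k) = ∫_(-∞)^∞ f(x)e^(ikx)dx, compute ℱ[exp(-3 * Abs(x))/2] 3/(k^2 + 9)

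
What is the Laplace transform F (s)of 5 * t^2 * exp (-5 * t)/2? 5/ (s + 5)^3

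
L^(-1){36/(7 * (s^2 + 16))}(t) 9 * sin(4 * t)/7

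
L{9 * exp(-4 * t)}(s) 9/(s + 4)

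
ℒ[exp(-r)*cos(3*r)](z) (z + 1)/((z + 1)^2 + 9)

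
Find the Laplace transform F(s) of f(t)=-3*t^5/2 -180/s^6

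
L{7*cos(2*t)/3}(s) 7*s/(3*(s^2 + 4))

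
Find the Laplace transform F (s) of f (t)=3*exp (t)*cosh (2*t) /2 3*(s - 1) / (2*( (s - 1) ^2-4) ) 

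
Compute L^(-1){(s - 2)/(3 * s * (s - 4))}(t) exp(2 * t) * cosh(2 * t)/3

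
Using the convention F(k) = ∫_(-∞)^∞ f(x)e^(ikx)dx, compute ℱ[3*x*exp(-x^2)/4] 3*I*sqrt(pi)*k*exp(-k^2/4)/8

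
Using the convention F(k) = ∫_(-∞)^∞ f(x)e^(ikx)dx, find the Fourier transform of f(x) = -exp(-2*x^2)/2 -sqrt(2)*sqrt(pi)*exp(-k^2/8)/4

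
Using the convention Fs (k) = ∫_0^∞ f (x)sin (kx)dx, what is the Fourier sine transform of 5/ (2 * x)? 5 * pi/4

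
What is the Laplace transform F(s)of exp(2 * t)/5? 1/(5 * (s - 2))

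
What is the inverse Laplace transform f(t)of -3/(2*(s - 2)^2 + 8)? -3*exp(2*t)*sin(2*t)/4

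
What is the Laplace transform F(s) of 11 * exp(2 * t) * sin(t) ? 11/((s - 2) ^2 + 1) 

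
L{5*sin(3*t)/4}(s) 15/(4*(s^2+9))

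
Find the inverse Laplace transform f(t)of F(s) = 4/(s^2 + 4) 2 * sin(2 * t)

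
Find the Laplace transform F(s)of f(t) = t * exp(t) (s - 1)^(-2)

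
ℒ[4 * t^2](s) 8/s^3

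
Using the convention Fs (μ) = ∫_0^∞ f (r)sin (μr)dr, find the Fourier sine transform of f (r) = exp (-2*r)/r atan (μ/2)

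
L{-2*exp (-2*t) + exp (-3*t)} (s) 1/ (s + 3) - 2/ (s + 2)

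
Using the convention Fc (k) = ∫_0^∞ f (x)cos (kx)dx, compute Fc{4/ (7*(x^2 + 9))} 2*pi*exp (-3*k)/21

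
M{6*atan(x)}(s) -3*pi*sec(pi*s/2)/s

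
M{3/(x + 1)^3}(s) 3 * pi * (s - 2) * (s - 1)/(2 * sin(pi * s))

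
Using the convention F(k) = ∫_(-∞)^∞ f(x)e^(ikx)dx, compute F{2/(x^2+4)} pi * exp(-2 * Abs(k))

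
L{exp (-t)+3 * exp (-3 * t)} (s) 1/ (s+1)+3/ (s+3)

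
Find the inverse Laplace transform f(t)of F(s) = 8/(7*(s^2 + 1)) 8*sin(t)/7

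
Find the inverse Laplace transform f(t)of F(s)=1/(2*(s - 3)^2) t*exp(3*t)/2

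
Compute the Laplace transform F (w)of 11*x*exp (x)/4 11/ (4*(w - 1)^2)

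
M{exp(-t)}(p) gamma(p)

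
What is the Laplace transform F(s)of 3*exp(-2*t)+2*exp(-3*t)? 2/(s+3)+3/(s+2)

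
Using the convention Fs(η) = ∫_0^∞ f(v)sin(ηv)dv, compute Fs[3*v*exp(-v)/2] 3*η/(η^2+1)^2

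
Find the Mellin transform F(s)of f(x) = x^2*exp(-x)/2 gamma(s+2)/2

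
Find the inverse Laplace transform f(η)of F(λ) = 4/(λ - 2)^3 2 * η^2 * exp(2 * η)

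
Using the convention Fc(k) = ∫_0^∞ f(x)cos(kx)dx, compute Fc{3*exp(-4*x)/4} 3/(k^2 + 16)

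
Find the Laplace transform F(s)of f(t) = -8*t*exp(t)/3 -8/(3*(s - 1)^2)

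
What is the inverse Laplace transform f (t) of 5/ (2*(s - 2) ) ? 5*exp (2*t) /2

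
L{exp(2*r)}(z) 1/(z - 2)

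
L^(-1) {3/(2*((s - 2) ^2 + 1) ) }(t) 3*exp(2*t)*sin(t) /2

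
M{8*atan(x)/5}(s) -4*pi*sec(pi*s/2)/(5*s)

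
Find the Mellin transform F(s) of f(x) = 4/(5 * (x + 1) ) 4 * pi * csc(pi * s) /5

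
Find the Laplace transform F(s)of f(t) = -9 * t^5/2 -540/s^6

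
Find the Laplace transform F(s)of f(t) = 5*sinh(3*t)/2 15/(2*(s^2 - 9))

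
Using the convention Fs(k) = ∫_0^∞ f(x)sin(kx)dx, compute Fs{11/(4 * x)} 11 * pi/8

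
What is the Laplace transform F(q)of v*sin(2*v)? 4*q/(q^2 + 4)^2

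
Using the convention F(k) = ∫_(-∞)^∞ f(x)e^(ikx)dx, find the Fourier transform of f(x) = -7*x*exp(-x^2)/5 -7*I*sqrt(pi)*k*exp(-k^2/4)/10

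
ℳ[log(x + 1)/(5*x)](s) -pi*csc(pi*s)/(5*s - 5)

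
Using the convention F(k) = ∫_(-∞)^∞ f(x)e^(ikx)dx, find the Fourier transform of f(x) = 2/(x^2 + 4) pi*exp(-2*Abs(k))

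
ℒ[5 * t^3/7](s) 30/(7 * s^4)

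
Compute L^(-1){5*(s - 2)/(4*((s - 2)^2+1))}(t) 5*exp(2*t)*cos(t)/4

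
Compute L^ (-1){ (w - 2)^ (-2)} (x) x*exp (2*x)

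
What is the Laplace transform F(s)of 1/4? 1/(4 * s)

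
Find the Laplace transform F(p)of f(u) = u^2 2/p^3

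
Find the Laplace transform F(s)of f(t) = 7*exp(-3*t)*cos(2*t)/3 7*(s + 3)/(3*((s + 3)^2 + 4))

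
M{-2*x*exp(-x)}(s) -2*gamma(s + 1)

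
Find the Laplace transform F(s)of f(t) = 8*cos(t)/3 8*s/(3*(s^2+1))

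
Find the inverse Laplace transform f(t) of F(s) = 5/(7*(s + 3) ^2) 5*t*exp(-3*t) /7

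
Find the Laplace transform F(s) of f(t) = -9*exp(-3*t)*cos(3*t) 9*(-s - 3) /((s + 3) ^2 + 9) 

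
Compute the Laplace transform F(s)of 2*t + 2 2/s^2 + 2/s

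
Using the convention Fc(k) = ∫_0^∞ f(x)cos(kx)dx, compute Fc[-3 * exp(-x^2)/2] -3 * sqrt(pi) * exp(-k^2/4)/4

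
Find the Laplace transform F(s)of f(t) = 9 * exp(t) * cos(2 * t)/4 9 * (s - 1)/(4 * ((s - 1)^2 + 4))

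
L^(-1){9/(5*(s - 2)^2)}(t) 9*t*exp(2*t)/5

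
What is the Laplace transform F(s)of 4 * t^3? 24/s^4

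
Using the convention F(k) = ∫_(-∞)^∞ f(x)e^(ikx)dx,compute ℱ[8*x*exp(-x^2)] 4*I*sqrt(pi)*k*exp(-k^2/4)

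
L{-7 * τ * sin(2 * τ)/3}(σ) -28 * σ/(3 * (σ^2 + 4)^2)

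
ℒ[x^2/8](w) 1/(4*w^3)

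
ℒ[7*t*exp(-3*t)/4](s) 7/(4*(s + 3)^2)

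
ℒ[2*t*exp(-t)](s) 2/(s + 1)^2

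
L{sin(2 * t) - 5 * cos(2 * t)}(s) 2/(s^2 + 4) - 5 * s/(s^2 + 4)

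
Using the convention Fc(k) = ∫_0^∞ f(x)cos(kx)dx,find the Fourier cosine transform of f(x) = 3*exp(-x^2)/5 3*sqrt(pi)*exp(-k^2/4)/10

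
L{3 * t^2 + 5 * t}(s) 5/s^2 + 6/s^3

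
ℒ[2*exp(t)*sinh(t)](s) 2/(s*(s - 2))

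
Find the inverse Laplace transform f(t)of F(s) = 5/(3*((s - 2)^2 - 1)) 5*exp(2*t)*sinh(t)/3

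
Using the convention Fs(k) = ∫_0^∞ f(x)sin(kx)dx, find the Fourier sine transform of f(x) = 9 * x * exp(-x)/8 9 * k/(4 * (k^2 + 1)^2)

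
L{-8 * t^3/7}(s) -48/(7 * s^4)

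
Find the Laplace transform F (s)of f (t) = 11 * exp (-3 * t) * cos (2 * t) 11 * (s + 3)/ ( (s + 3)^2 + 4)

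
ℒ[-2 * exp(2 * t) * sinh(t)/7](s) -2/(7 * (s - 2)^2 - 7)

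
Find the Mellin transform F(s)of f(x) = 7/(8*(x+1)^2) -7*pi*(s - 1)/(8*sin(pi*s))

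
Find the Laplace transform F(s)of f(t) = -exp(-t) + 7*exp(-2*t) 7/(s + 2)-1/(s + 1)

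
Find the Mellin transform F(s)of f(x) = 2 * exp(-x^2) gamma(s/2)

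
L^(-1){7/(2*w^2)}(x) 7*x/2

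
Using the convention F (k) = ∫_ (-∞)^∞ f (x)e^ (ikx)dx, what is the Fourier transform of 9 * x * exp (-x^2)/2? 9 * I * sqrt (pi) * k * exp (-k^2/4)/4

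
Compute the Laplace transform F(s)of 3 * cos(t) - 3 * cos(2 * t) 3 * s/(s^2 + 1) - 3 * s/(s^2 + 4)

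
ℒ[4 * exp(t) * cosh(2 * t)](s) 4 * (s - 1)/((s - 1)^2 - 4)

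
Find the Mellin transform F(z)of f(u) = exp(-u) gamma(z)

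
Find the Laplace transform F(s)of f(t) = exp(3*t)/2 1/(2*(s - 3))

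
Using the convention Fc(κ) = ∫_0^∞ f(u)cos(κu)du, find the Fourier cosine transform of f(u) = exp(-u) 1/(κ^2 + 1)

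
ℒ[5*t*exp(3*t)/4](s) 5/(4*(s - 3)^2)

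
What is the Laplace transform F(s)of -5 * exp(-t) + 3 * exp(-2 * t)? 3/(s + 2) - 5/(s + 1)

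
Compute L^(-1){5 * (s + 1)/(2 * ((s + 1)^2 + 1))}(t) 5 * exp(-t) * cos(t)/2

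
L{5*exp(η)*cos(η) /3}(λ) 5*(λ - 1) /(3*((λ - 1) ^2 + 1) ) 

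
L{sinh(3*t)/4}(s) 3/(4*(s^2 - 9))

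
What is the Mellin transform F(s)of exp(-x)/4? gamma(s)/4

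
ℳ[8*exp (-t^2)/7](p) 4*gamma (p/2)/7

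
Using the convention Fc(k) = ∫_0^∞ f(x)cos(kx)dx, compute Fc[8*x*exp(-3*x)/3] 8*(9 - k^2)/(3*(k^2 + 9)^2)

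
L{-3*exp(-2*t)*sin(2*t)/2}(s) -3/((s+2)^2+4)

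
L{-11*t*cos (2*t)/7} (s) 11*(4 - s^2)/ (7*(s^2 + 4)^2)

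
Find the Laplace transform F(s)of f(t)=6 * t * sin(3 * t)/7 36 * s/(7 * (s^2 + 9)^2)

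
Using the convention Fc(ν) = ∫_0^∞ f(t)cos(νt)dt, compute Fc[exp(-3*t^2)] sqrt(3)*sqrt(pi)*exp(-ν^2/12)/6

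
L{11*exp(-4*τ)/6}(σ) 11/(6*(σ + 4))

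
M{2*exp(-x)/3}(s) 2*gamma(s)/3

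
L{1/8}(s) 1/(8 * s)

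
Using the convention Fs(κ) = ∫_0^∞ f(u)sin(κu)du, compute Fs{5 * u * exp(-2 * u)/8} 5 * κ/(2 * (κ^2 + 4)^2)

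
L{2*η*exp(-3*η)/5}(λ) 2/(5*(λ + 3)^2)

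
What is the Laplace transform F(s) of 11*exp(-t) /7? 11/(7*(s + 1) ) 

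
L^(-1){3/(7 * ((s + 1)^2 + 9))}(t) exp(-t) * sin(3 * t)/7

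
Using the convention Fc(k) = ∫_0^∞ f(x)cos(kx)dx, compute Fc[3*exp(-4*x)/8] 3/(2*(k^2 + 16))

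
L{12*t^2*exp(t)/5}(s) 24/(5*(s - 1)^3)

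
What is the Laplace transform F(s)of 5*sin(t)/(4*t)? 5*atan(1/s)/4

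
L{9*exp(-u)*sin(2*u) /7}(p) 18/(7*((p + 1) ^2 + 4) ) 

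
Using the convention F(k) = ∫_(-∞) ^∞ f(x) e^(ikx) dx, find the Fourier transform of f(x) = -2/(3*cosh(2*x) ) -pi/(3*cosh(pi*k/4) ) 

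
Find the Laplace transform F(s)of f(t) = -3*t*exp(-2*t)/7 -3/(7*(s + 2)^2)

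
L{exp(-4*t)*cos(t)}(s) (s + 4)/((s + 4)^2 + 1)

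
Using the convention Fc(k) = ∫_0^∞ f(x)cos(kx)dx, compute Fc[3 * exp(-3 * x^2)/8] sqrt(3) * sqrt(pi) * exp(-k^2/12)/16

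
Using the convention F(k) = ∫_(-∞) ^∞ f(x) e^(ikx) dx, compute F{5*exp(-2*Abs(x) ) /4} 5/(k^2 + 4) 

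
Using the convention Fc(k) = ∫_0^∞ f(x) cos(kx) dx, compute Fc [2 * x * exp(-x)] 2 * (1 - k^2) /(k^2+1) ^2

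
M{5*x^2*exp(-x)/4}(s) 5*gamma(s + 2)/4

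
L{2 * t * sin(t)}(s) 4 * s/(s^2 + 1)^2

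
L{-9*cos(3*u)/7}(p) -9*p/(7*p^2 + 63)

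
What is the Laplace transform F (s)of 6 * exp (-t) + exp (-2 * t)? 6/ (s + 1) + 1/ (s + 2)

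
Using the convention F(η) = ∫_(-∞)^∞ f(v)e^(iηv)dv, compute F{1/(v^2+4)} pi*exp(-2*Abs(η))/2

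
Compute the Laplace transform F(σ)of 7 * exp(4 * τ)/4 7/(4 * (σ - 4))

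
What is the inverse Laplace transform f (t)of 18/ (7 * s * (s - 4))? 9 * exp (2 * t) * sinh (2 * t)/7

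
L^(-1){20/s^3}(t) 10*t^2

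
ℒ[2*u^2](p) 4/p^3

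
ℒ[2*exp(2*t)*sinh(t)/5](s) 2/(5*((s - 2)^2 - 1))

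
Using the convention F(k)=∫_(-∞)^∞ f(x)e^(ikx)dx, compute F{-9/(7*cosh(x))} -9*pi/(7*cosh(pi*k/2))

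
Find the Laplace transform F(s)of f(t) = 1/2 1/(2*s)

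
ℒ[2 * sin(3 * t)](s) 6/(s^2 + 9)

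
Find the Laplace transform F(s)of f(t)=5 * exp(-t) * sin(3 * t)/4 15/(4 * ((s + 1)^2 + 9))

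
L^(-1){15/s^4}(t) 5 * t^3/2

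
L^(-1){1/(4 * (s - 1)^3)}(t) t^2 * exp(t)/8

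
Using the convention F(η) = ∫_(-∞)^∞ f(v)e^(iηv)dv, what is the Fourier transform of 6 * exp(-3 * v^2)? 2 * sqrt(3) * sqrt(pi) * exp(-η^2/12)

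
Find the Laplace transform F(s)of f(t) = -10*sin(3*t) -30/(s^2 + 9)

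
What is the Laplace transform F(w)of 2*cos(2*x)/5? 2*w/(5*(w^2 + 4))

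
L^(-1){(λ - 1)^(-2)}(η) η * exp(η)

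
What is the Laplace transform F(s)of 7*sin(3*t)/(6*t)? 7*atan(3/s)/6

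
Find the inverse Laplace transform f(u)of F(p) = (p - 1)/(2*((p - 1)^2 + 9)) exp(u)*cos(3*u)/2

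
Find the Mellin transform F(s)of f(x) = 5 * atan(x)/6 -5 * pi * sec(pi * s/2)/(12 * s)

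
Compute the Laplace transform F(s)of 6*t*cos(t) 6*(s^2-1)/(s^2 + 1)^2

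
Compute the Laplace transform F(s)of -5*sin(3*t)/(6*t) -5*atan(3/s)/6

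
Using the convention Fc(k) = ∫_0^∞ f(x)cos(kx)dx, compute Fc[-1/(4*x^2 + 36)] -pi*exp(-3*k)/24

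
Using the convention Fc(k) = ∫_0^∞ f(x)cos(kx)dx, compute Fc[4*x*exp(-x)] 4*(1 - k^2)/(k^2+1)^2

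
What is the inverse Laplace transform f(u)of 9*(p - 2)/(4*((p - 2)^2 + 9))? 9*exp(2*u)*cos(3*u)/4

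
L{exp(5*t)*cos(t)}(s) (s - 5)/((s - 5)^2+1)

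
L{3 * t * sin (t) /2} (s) 3 * s/ (s^2+1) ^2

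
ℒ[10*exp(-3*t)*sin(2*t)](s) 20/((s + 3)^2 + 4)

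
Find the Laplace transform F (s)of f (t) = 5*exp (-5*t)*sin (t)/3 5/ (3*( (s + 5)^2 + 1))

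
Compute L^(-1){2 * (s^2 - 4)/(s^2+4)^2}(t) 2 * t * cos(2 * t)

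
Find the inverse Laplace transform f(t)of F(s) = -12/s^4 -2 * t^3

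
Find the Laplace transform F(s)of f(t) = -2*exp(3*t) -2/(s - 3)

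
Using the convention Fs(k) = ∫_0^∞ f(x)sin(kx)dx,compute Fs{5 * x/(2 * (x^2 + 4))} 5 * pi * exp(-2 * k)/4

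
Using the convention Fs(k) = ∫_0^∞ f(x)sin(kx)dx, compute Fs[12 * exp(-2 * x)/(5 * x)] 12 * atan(k/2)/5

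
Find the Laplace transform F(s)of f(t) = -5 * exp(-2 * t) -5/(s + 2)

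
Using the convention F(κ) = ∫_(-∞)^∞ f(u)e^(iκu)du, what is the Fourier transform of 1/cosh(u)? pi/cosh(pi*κ/2)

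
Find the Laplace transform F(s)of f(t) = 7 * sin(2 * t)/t 7 * atan(2/s)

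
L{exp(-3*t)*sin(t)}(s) 1/((s+3)^2+1)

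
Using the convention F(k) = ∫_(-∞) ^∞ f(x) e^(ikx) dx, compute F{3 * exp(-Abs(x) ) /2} 3/(k^2 + 1) 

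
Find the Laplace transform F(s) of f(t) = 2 2/s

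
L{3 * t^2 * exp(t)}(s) 6/(s - 1)^3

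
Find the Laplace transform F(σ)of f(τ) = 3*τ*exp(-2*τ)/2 3/(2*(σ + 2)^2)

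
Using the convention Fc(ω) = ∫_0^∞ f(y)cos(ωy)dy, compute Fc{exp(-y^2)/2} sqrt(pi)*exp(-ω^2/4)/4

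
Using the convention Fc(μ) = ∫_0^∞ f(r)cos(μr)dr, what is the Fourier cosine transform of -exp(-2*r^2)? -sqrt(2)*sqrt(pi)*exp(-μ^2/8)/4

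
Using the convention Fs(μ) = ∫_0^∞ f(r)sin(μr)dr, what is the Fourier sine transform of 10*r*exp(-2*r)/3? 40*μ/(3*(μ^2 + 4)^2)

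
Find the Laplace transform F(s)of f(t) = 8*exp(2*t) 8/(s - 2)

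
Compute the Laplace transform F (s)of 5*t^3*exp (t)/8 15/ (4*(s - 1)^4)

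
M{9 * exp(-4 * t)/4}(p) 9 * gamma(p)/(4 * 2^(2 * p))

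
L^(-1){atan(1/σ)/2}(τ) sin(τ)/(2*τ)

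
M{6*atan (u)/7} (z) -3*pi*sec (pi*z/2)/ (7*z)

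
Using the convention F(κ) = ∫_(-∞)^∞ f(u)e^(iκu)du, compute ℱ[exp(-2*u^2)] sqrt(2)*sqrt(pi)*exp(-κ^2/8)/2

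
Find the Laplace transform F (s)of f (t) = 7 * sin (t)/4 7/ (4 * (s^2+1))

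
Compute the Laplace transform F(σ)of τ σ^(-2)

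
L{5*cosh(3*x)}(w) 5*w/(w^2 - 9)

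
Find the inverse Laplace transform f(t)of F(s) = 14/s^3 7*t^2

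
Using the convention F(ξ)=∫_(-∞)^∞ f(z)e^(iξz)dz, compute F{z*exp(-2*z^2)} sqrt(2)*I*sqrt(pi)*ξ*exp(-ξ^2/8)/8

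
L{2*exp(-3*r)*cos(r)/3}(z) 2*(z + 3)/(3*((z + 3)^2 + 1))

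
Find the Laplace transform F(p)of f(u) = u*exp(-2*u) (p + 2)^(-2)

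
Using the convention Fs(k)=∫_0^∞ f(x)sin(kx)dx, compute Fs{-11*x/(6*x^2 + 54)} -11*pi*exp(-3*k)/12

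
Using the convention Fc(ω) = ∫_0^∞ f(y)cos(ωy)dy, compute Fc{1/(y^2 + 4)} pi*exp(-2*ω)/4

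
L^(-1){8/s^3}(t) 4 * t^2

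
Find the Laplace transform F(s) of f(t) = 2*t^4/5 48/(5*s^5) 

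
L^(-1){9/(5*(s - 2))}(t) 9*exp(2*t)/5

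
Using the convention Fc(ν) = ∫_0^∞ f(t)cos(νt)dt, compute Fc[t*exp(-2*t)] (4 - ν^2)/(ν^2 + 4)^2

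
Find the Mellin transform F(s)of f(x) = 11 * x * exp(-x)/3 11 * gamma(s+1)/3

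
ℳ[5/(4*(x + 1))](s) 5*pi*csc(pi*s)/4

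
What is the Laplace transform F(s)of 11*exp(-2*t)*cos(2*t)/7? 11*(s+2)/(7*((s+2)^2+4))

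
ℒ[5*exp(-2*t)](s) 5/(s + 2)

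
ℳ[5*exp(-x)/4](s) 5*gamma(s)/4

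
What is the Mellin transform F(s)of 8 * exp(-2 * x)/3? 2^(3 - s) * gamma(s)/3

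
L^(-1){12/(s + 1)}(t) 12*exp(-t)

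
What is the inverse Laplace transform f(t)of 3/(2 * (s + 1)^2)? 3 * t * exp(-t)/2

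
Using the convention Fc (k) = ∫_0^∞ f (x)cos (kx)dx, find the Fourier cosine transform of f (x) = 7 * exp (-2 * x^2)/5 7 * sqrt (2) * sqrt (pi) * exp (-k^2/8)/20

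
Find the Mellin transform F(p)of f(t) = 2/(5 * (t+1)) 2 * pi * csc(pi * p)/5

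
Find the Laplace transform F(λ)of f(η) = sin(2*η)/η atan(2/λ)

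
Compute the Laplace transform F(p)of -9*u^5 -1080/p^6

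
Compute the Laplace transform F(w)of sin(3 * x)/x atan(3/w)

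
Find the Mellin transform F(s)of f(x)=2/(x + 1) 2 * pi * csc(pi * s)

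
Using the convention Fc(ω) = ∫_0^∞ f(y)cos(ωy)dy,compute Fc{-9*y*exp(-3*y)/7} 9*(ω^2 - 9)/(7*(ω^2 + 9)^2)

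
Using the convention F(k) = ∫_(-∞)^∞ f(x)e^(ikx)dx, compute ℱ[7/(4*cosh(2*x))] 7*pi/(8*cosh(pi*k/4))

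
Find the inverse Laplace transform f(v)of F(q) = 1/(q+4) exp(-4 * v)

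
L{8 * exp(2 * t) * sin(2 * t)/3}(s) 16/(3 * ((s - 2)^2 + 4))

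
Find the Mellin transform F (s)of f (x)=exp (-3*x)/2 gamma (s)/ (2*3^s)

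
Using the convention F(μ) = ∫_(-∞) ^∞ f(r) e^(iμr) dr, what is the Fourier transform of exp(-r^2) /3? sqrt(pi)*exp(-μ^2/4) /3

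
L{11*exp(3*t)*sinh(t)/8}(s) 11/(8*((s - 3)^2 - 1))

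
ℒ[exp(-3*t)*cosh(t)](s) (s+3)/((s+3)^2 - 1)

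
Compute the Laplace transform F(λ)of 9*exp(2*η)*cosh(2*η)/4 9*(λ - 2)/(4*λ*(λ - 4))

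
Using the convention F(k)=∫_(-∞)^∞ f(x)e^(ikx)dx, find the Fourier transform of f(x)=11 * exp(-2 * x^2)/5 11 * sqrt(2) * sqrt(pi) * exp(-k^2/8)/10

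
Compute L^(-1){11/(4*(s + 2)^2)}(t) 11*t*exp(-2*t)/4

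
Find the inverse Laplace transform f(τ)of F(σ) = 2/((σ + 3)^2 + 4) exp(-3*τ)*sin(2*τ)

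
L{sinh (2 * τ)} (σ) 2/ (σ^2 - 4)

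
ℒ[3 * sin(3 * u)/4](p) 9/(4 * (p^2 + 9))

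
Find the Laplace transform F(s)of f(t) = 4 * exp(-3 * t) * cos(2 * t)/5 4 * (s + 3)/(5 * ((s + 3)^2 + 4))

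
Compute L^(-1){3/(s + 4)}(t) 3 * exp(-4 * t)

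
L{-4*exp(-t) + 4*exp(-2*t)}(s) 4/(s + 2) - 4/(s + 1)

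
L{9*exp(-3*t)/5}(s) 9/(5*(s + 3))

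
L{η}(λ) λ^(-2)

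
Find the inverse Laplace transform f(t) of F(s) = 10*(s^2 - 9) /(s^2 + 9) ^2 10*t*cos(3*t) 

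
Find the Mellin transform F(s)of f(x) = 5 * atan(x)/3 -5 * pi * sec(pi * s/2)/(6 * s)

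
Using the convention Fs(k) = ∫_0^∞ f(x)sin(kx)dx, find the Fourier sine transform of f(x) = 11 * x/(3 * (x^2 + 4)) 11 * pi * exp(-2 * k)/6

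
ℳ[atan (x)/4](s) -pi*sec (pi*s/2)/ (8*s)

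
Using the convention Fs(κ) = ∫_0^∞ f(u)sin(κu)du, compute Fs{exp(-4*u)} κ/(κ^2 + 16)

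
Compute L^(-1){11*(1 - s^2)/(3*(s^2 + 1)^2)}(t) -11*t*cos(t)/3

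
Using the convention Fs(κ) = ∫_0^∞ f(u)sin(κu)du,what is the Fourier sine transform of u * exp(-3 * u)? 6 * κ/(κ^2 + 9)^2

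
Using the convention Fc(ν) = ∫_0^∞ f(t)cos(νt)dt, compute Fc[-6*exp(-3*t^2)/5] -sqrt(3)*sqrt(pi)*exp(-ν^2/12)/5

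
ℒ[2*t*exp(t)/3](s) 2/(3*(s - 1)^2)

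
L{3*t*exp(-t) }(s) 3/(s + 1) ^2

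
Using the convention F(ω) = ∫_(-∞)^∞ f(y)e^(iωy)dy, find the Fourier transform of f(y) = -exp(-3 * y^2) -sqrt(3) * sqrt(pi) * exp(-ω^2/12)/3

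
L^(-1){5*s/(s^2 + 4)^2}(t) 5*t*sin(2*t)/4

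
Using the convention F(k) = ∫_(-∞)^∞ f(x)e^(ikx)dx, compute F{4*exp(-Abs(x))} 8/(k^2 + 1)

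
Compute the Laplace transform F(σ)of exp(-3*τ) 1/(σ+3)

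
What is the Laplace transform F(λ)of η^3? 6/λ^4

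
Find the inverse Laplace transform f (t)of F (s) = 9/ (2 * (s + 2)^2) 9 * t * exp (-2 * t)/2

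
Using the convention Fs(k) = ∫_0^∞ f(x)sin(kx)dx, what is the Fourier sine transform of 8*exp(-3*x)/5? 8*k/(5*(k^2 + 9))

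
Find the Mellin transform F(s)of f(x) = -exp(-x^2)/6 -gamma(s/2)/12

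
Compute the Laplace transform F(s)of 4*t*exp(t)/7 4/(7*(s - 1)^2)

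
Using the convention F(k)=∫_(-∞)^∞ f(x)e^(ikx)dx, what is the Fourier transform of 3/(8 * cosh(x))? 3 * pi/(8 * cosh(pi * k/2))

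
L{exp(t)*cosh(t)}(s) (s - 1)/(s*(s - 2))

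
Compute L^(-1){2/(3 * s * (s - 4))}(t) exp(2 * t) * sinh(2 * t)/3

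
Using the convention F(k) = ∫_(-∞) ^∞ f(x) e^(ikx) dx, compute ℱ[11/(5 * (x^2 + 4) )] 11 * pi * exp(-2 * Abs(k) ) /10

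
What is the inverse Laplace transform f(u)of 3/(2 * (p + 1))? 3 * exp(-u)/2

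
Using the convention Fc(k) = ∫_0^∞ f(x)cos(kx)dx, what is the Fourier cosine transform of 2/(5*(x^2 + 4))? pi*exp(-2*k)/10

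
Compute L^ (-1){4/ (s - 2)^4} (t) 2*t^3*exp (2*t)/3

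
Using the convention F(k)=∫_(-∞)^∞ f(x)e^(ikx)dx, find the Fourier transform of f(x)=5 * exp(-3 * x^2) 5 * sqrt(3) * sqrt(pi) * exp(-k^2/12)/3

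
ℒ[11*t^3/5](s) 66/(5*s^4)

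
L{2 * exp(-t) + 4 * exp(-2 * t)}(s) 4/(s + 2) + 2/(s + 1)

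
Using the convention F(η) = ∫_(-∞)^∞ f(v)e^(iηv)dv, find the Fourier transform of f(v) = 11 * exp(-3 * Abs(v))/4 33/(2 * (η^2 + 9))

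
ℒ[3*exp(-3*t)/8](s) 3/(8*(s + 3))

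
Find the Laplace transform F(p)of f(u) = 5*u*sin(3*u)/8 15*p/(4*(p^2 + 9)^2)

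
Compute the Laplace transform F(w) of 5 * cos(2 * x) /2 5 * w/(2 * (w^2 + 4) ) 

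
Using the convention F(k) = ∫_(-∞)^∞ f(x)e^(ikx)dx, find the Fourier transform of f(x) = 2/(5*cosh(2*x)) pi/(5*cosh(pi*k/4))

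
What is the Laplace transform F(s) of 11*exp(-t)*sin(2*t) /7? 22/(7*((s + 1) ^2 + 4) ) 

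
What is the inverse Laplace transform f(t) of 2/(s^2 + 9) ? 2*sin(3*t) /3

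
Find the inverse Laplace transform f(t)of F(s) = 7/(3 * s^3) 7 * t^2/6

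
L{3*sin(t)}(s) 3/(s^2 + 1)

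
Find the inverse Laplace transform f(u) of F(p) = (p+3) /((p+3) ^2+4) exp(-3*u)*cos(2*u) 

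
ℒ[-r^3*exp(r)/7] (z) -6/(7*(z - 1)^4)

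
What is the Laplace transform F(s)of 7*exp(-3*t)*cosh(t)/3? 7*(s+3)/(3*((s+3)^2-1))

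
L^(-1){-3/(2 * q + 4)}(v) -3 * exp(-2 * v)/2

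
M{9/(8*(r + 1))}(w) 9*pi*csc(pi*w)/8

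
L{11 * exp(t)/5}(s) 11/(5 * (s - 1))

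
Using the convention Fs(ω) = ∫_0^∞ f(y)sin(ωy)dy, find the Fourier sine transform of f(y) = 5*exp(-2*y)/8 5*ω/(8*(ω^2 + 4))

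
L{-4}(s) -4/s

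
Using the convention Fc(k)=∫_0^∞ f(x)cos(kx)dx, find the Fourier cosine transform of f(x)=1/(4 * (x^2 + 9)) pi * exp(-3 * k)/24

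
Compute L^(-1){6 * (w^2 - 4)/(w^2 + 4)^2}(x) 6 * x * cos(2 * x)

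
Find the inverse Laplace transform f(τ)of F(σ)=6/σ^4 τ^3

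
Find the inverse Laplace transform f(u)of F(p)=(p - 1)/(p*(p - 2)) exp(u)*cosh(u)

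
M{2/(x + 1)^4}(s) gamma(s)*gamma(4 - s)/3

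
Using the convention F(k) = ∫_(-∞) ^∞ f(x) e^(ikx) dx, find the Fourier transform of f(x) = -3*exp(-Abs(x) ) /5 -6/(5*k^2 + 5) 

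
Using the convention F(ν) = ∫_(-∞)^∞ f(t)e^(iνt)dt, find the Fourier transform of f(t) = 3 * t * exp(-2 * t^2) 3 * sqrt(2) * I * sqrt(pi) * ν * exp(-ν^2/8)/8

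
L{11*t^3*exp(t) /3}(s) 22/(s - 1) ^4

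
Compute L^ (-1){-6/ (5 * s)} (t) -6/5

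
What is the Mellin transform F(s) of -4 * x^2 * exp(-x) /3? -4 * gamma(s+2) /3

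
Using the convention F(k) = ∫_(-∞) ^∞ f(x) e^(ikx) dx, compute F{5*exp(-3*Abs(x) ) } 30/(k^2+9) 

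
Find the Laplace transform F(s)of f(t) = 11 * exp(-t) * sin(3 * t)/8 33/(8 * ((s + 1)^2 + 9))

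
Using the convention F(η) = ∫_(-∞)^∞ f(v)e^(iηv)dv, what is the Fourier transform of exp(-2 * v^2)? sqrt(2) * sqrt(pi) * exp(-η^2/8)/2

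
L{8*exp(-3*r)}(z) 8/(z + 3)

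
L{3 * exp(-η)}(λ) 3/(λ + 1)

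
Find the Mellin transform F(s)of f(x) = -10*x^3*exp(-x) -10*gamma(s + 3)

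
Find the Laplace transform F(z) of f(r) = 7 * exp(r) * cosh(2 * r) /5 7 * (z - 1) /(5 * ((z - 1) ^2-4) ) 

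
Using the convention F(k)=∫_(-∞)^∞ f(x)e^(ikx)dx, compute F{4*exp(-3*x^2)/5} 4*sqrt(3)*sqrt(pi)*exp(-k^2/12)/15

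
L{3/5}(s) 3/(5*s)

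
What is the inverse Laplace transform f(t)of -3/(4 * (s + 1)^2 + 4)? -3 * exp(-t) * sin(t)/4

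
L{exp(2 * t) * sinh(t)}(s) 1/((s - 2)^2-1)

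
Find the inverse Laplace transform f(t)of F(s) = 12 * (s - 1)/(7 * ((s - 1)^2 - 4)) 12 * exp(t) * cosh(2 * t)/7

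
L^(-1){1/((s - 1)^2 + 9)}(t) exp(t)*sin(3*t)/3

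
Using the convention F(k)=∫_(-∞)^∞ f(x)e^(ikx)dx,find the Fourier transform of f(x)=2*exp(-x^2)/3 2*sqrt(pi)*exp(-k^2/4)/3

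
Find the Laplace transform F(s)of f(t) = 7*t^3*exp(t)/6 7/(s - 1)^4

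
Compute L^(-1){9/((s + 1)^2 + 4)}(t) 9 * exp(-t) * sin(2 * t)/2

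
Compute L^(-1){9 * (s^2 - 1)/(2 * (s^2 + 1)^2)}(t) 9 * t * cos(t)/2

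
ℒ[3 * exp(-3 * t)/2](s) 3/(2 * (s + 3))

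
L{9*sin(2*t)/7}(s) 18/(7*(s^2 + 4))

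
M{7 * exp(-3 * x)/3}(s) 7 * gamma(s)/(3 * 3^s)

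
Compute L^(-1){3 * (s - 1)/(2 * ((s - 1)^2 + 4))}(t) 3 * exp(t) * cos(2 * t)/2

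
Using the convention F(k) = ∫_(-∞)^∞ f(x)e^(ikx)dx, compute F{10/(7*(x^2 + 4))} 5*pi*exp(-2*Abs(k))/7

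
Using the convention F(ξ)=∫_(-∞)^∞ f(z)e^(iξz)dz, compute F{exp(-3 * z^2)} sqrt(3) * sqrt(pi) * exp(-ξ^2/12)/3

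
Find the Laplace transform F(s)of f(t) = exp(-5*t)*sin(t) 1/((s + 5)^2 + 1)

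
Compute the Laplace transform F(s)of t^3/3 2/s^4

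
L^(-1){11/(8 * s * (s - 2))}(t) 11 * exp(t) * sinh(t)/8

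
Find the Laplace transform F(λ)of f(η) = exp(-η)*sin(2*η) 2/((λ + 1)^2 + 4)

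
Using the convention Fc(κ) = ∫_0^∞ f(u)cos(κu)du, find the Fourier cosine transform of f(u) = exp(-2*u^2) sqrt(2)*sqrt(pi)*exp(-κ^2/8)/4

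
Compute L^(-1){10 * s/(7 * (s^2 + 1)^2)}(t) 5 * t * sin(t)/7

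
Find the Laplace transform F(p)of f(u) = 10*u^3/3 20/p^4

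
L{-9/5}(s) -9/(5 * s)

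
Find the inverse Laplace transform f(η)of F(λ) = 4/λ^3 2 * η^2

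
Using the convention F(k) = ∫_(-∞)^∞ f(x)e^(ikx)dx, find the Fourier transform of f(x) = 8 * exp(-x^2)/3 8 * sqrt(pi) * exp(-k^2/4)/3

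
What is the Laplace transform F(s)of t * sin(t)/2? s/(s^2 + 1)^2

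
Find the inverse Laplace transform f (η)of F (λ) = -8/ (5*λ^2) -8*η/5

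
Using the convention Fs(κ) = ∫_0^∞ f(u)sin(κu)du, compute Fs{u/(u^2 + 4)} pi * exp(-2 * κ)/2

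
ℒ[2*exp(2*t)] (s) 2/(s - 2)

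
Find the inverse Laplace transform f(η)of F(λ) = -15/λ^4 -5*η^3/2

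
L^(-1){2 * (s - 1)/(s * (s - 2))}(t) 2 * exp(t) * cosh(t)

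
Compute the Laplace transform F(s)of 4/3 4/(3*s)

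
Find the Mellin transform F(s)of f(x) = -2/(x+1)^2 2*pi*(s - 1)/sin(pi*s)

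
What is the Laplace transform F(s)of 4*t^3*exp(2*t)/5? 24/(5*(s - 2)^4)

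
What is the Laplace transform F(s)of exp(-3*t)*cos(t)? (s + 3)/((s + 3)^2 + 1)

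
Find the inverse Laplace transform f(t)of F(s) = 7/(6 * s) 7/6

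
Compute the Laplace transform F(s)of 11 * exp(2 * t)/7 11/(7 * (s - 2))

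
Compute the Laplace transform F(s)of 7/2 7/(2 * s)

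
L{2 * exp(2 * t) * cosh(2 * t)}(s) 2 * (s - 2)/(s * (s - 4))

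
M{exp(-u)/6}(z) gamma(z)/6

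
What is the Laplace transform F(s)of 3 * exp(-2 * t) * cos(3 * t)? 3 * (s + 2)/((s + 2)^2 + 9)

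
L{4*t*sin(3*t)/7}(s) 24*s/(7*(s^2+9)^2)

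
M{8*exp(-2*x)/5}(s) 2^(3 - s)*gamma(s)/5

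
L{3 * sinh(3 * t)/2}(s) 9/(2 * (s^2 - 9))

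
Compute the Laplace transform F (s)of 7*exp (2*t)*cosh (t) 7*(s - 2)/ ( (s - 2)^2 - 1)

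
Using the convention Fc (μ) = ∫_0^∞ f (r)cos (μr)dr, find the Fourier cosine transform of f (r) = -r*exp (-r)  (μ^2 - 1)/ (μ^2 + 1)^2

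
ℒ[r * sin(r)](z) 2 * z/(z^2 + 1)^2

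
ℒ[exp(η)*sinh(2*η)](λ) 2/((λ - 1)^2-4)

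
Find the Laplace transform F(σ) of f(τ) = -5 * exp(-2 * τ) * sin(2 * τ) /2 -5/((σ + 2) ^2 + 4) 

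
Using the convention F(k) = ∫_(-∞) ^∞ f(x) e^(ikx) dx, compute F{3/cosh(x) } 3*pi/cosh(pi*k/2) 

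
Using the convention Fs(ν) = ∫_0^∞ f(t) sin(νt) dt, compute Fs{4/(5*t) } 2*pi/5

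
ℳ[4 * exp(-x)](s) 4 * gamma(s)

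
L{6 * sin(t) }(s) 6/(s^2 + 1) 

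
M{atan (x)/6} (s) -pi*sec (pi*s/2)/ (12*s)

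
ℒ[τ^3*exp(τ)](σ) 6/(σ - 1)^4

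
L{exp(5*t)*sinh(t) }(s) 1/((s - 5) ^2 - 1) 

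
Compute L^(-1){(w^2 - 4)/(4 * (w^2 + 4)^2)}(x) x * cos(2 * x)/4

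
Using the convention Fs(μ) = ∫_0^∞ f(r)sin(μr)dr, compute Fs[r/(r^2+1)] pi*exp(-μ)/2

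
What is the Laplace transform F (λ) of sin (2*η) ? 2/ (λ^2 + 4) 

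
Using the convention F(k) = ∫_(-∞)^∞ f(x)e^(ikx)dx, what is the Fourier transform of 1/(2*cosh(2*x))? pi/(4*cosh(pi*k/4))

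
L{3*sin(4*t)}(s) 12/(s^2 + 16)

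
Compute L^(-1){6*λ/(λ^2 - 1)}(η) 6*cosh(η)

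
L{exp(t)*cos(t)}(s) (s - 1)/((s - 1)^2 + 1)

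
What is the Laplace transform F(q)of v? q^(-2)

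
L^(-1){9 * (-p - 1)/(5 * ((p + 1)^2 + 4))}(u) -9 * exp(-u) * cos(2 * u)/5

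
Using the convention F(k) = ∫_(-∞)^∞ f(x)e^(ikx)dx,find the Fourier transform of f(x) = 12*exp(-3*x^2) 4*sqrt(3)*sqrt(pi)*exp(-k^2/12)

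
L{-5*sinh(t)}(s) -5/(s^2 - 1)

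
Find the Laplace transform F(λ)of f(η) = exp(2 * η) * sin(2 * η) 2/((λ - 2)^2+4)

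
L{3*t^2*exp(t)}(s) 6/(s - 1)^3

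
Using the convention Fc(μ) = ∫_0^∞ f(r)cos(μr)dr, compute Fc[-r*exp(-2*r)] (μ^2 - 4)/(μ^2 + 4)^2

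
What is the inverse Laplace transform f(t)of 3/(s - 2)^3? 3*t^2*exp(2*t)/2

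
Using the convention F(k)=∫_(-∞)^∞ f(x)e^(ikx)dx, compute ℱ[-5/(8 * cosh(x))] -5 * pi/(8 * cosh(pi * k/2))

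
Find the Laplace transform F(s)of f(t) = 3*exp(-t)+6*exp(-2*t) 6/(s+2)+3/(s+1)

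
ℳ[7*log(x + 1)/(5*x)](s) -7*pi*csc(pi*s)/(5*s - 5)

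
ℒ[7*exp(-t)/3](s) 7/(3*(s + 1))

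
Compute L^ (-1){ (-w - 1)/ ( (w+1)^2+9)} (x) -exp (-x) * cos (3 * x)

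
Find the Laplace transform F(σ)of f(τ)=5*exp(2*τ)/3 5/(3*(σ - 2))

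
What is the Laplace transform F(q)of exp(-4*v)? 1/(q + 4)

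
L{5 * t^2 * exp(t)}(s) 10/(s - 1)^3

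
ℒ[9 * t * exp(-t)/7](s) 9/(7 * (s + 1)^2)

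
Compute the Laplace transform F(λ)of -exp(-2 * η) -1/(λ + 2)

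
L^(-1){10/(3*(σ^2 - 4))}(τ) 5*sinh(2*τ)/3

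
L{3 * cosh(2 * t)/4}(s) 3 * s/(4 * (s^2 - 4))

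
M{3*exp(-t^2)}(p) 3*gamma(p/2)/2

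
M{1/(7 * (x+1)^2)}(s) (-pi * s+pi)/(7 * sin(pi * s))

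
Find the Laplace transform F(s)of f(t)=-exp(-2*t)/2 -1/(2*s + 4)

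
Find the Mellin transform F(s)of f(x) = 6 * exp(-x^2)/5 3 * gamma(s/2)/5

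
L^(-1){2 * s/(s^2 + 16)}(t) 2 * cos(4 * t)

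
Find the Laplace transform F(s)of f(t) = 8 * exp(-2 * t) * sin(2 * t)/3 16/(3 * ((s + 2)^2 + 4))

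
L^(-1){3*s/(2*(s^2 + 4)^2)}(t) 3*t*sin(2*t)/8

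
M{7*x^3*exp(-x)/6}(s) 7*gamma(s + 3)/6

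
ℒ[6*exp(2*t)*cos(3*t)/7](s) 6*(s - 2)/(7*((s - 2)^2 + 9))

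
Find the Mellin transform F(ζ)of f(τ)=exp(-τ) gamma(ζ)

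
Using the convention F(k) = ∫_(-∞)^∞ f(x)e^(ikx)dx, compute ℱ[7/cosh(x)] 7 * pi/cosh(pi * k/2)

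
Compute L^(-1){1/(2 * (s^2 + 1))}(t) sin(t)/2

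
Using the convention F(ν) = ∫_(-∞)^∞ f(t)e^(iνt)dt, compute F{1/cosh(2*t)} pi/(2*cosh(pi*ν/4))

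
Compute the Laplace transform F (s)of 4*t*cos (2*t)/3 4*(s^2 - 4)/ (3*(s^2 + 4)^2)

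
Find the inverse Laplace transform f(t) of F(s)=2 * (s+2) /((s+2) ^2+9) 2 * exp(-2 * t) * cos(3 * t) 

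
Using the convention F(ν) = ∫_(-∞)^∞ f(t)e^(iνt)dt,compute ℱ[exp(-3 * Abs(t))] 6/(ν^2 + 9)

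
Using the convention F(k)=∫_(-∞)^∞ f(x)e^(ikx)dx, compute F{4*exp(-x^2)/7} 4*sqrt(pi)*exp(-k^2/4)/7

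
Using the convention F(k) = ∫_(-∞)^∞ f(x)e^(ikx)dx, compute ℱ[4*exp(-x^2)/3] 4*sqrt(pi)*exp(-k^2/4)/3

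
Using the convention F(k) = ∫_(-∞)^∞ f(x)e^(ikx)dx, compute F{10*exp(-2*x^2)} 5*sqrt(2)*sqrt(pi)*exp(-k^2/8)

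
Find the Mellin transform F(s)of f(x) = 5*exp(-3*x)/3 5*gamma(s)/(3*3^s)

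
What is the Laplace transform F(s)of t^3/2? 3/s^4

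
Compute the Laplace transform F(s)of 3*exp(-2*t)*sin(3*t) 9/((s+2)^2+9)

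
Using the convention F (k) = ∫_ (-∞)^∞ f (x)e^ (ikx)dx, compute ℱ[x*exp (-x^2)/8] I*sqrt (pi)*k*exp (-k^2/4)/16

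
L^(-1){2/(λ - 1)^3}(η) η^2*exp(η)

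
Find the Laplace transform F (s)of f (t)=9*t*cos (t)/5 9*(s^2 - 1)/ (5*(s^2 + 1)^2)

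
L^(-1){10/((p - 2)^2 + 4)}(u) 5*exp(2*u)*sin(2*u)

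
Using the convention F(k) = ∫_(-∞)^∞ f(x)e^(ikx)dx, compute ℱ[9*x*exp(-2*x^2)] 9*sqrt(2)*I*sqrt(pi)*k*exp(-k^2/8)/8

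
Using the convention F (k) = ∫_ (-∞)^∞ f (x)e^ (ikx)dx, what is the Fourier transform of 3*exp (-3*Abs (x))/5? 18/ (5*(k^2 + 9))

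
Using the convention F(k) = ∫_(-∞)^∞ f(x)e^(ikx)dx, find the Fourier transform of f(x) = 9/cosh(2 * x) 9 * pi/(2 * cosh(pi * k/4))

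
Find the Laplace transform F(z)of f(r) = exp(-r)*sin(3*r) 3/((z+1)^2+9)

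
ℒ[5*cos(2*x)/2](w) 5*w/(2*(w^2+4))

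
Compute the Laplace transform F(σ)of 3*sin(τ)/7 3/(7*(σ^2 + 1))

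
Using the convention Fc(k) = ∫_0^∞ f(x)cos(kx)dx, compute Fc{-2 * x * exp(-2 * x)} 2 * (k^2 - 4)/(k^2 + 4)^2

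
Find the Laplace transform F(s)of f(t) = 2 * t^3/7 12/(7 * s^4)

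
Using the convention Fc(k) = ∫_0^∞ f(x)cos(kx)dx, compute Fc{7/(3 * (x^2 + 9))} 7 * pi * exp(-3 * k)/18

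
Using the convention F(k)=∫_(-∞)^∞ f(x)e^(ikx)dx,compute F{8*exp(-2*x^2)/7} 4*sqrt(2)*sqrt(pi)*exp(-k^2/8)/7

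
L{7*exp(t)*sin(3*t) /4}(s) 21/(4*((s - 1) ^2 + 9) ) 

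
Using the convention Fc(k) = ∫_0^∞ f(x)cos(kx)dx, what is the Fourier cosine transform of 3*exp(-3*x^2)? sqrt(3)*sqrt(pi)*exp(-k^2/12)/2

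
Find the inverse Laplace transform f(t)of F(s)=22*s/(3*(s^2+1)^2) 11*t*sin(t)/3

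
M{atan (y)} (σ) -pi*sec (pi*σ/2)/ (2*σ)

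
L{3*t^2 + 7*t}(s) 7/s^2 + 6/s^3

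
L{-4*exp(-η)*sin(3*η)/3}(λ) -4/((λ + 1)^2 + 9)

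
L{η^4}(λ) 24/λ^5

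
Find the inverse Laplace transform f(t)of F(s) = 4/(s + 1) 4 * exp(-t)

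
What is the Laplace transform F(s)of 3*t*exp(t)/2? 3/(2*(s - 1)^2)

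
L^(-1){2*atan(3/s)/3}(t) 2*sin(3*t)/(3*t)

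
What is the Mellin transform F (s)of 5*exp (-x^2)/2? 5*gamma (s/2)/4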